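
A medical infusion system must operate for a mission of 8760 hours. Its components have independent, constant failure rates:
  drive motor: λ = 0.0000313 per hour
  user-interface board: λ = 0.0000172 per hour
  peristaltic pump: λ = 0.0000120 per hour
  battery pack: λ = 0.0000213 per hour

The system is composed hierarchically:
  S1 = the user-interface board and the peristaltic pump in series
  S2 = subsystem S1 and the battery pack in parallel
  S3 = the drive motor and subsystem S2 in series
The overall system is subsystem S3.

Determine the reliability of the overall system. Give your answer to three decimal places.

R(drive motor) = exp(−0.0000313 × 8760) = 0.76019
R(user-interface board) = exp(−0.0000172 × 8760) = 0.86013
R(peristaltic pump) = exp(−0.0000120 × 8760) = 0.90022
R(battery pack) = exp(−0.0000213 × 8760) = 0.82979
Series (user-interface board and peristaltic pump): 0.86013 × 0.90022 = 0.77431
Parallel ([0.77431] and battery pack): 1 − (1 − 0.77431)(1 − 0.82979) = 0.96159
Series (drive motor and [0.96159]): 0.76019 × 0.96159 = 0.731

0.731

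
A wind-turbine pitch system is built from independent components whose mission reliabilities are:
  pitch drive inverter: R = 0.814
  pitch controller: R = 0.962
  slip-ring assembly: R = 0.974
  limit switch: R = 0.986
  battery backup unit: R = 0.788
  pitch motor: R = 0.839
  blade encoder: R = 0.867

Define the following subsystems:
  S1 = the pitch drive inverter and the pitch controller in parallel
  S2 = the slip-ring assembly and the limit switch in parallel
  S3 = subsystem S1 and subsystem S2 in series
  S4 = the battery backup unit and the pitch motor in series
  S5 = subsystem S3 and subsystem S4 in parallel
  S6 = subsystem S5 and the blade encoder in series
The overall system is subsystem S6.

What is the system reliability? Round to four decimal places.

Parallel (pitch drive inverter and pitch controller): 1 − (1 − 0.814000)(1 − 0.962000) = 0.992932
Parallel (slip-ring assembly and limit switch): 1 − (1 − 0.974000)(1 − 0.986000) = 0.999636
Series ([0.992932] and [0.999636]): 0.992932 × 0.999636 = 0.992571
Series (battery backup unit and pitch motor): 0.788000 × 0.839000 = 0.661132
Parallel ([0.992571] and [0.661132]): 1 − (1 − 0.992571)(1 − 0.661132) = 0.997483
Series ([0.997483] and blade encoder): 0.997483 × 0.867000 = 0.8648

0.8648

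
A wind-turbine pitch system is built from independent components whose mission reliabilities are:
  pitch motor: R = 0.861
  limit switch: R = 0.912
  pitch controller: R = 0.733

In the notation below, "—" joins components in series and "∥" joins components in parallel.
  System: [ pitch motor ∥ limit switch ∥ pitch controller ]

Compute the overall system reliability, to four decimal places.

Parallel (pitch motor, limit switch, and pitch controller): 1 − (1 − 0.861000)(1 − 0.912000)(1 − 0.733000) = 0.9967

0.9967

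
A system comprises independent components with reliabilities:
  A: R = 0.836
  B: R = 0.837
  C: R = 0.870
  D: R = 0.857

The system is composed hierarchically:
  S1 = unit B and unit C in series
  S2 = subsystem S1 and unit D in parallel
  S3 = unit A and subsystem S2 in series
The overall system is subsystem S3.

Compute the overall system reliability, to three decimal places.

Series (B and C): 0.83700 × 0.87000 = 0.72819
Parallel ([0.72819] and D): 1 − (1 − 0.72819)(1 − 0.85700) = 0.96113
Series (A and [0.96113]): 0.83600 × 0.96113 = 0.804

0.804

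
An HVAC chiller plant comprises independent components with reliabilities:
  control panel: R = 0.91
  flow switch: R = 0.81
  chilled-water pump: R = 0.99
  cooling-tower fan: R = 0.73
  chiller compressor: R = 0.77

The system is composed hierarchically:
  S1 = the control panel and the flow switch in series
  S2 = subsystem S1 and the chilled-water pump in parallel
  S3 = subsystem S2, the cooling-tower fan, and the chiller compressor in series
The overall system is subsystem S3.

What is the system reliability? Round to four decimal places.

Series (control panel and flow switch): 0.910000 × 0.810000 = 0.737100
Parallel ([0.737100] and chilled-water pump): 1 − (1 − 0.737100)(1 − 0.990000) = 0.997371
Series ([0.997371], cooling-tower fan, and chiller compressor): 0.997371 × 0.730000 × 0.770000 = 0.5606

0.5606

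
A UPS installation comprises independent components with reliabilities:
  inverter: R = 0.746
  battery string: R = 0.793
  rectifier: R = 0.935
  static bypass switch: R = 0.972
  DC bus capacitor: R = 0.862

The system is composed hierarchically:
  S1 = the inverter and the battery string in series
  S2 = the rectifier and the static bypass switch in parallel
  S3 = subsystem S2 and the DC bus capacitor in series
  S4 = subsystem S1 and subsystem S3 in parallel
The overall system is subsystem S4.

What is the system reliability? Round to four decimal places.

0.9430

Series (inverter and battery string): 0.746000 × 0.793000 = 0.591578
Parallel (rectifier and static bypass switch): 1 − (1 − 0.935000)(1 − 0.972000) = 0.998180
Series ([0.998180] and DC bus capacitor): 0.998180 × 0.862000 = 0.860431
Parallel ([0.591578] and [0.860431]): 1 − (1 − 0.591578)(1 − 0.860431) = 0.9430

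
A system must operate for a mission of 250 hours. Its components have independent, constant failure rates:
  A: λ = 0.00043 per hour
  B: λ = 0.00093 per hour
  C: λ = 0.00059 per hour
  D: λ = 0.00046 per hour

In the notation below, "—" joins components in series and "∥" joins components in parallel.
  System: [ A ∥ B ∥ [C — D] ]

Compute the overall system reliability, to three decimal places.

0.995

R(A) = exp(−0.00043 × 250) = 0.89808
R(B) = exp(−0.00093 × 250) = 0.79255
R(C) = exp(−0.00059 × 250) = 0.86286
R(D) = exp(−0.00046 × 250) = 0.89137
Series (C and D): 0.86286 × 0.89137 = 0.76913
Parallel (A, B, and [0.76913]): 1 − (1 − 0.89808)(1 − 0.79255)(1 − 0.76913) = 0.995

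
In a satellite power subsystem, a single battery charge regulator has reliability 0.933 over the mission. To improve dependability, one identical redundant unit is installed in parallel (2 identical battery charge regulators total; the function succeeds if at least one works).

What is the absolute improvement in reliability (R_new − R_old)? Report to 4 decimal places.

R_before = 0.933
R_after = 1 − (1 − 0.933)^2 = 0.9955
ΔR = 0.9955 − 0.933 = 0.0625

0.0625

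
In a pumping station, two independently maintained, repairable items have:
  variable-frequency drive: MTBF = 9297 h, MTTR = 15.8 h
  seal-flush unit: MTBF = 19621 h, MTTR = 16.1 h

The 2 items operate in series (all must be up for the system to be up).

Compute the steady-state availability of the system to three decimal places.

A(variable-frequency drive) = MTBF/(MTBF+MTTR) = 9297/(9297+15.8) = 0.998303
A(seal-flush unit) = MTBF/(MTBF+MTTR) = 19621/(19621+16.1) = 0.999180
Series availability: 0.998303 × 0.999180 = 0.997

0.997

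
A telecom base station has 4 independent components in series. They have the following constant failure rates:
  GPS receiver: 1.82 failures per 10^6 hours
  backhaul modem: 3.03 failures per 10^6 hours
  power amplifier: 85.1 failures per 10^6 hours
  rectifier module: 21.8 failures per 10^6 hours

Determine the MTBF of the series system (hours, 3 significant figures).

8950

Series of exponential components: λ_sys = Σ λ_i
λ_sys = 0.00000182 + 0.00000303 + 0.0000851 + 0.0000218 = 1.1175e-04 /h
MTBF = 1 / λ_sys = 8950 h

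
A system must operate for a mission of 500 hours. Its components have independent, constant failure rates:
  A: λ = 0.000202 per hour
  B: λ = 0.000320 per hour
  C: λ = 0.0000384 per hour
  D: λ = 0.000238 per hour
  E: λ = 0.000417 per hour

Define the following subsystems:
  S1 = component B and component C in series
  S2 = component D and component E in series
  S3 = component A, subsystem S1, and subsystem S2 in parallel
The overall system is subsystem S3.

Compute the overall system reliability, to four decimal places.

R(A) = exp(−0.000202 × 500) = 0.903933
R(B) = exp(−0.000320 × 500) = 0.852144
R(C) = exp(−0.0000384 × 500) = 0.980983
R(D) = exp(−0.000238 × 500) = 0.887808
R(E) = exp(−0.000417 × 500) = 0.811801
Series (B and C): 0.852144 × 0.980983 = 0.835939
Series (D and E): 0.887808 × 0.811801 = 0.720723
Parallel (A, [0.835939], and [0.720723]): 1 − (1 − 0.903933)(1 − 0.835939)(1 − 0.720723) = 0.9956

0.9956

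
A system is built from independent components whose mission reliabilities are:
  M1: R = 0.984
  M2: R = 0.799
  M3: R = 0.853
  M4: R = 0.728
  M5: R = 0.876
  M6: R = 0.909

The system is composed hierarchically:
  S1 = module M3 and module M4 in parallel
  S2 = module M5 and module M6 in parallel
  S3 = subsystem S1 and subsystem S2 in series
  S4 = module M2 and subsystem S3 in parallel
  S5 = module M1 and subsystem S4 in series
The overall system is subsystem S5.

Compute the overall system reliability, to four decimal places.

Parallel (M3 and M4): 1 − (1 − 0.853000)(1 − 0.728000) = 0.960016
Parallel (M5 and M6): 1 − (1 − 0.876000)(1 − 0.909000) = 0.988716
Series ([0.960016] and [0.988716]): 0.960016 × 0.988716 = 0.949183
Parallel (M2 and [0.949183]): 1 − (1 − 0.799000)(1 − 0.949183) = 0.989786
Series (M1 and [0.989786]): 0.984000 × 0.989786 = 0.9739

0.9739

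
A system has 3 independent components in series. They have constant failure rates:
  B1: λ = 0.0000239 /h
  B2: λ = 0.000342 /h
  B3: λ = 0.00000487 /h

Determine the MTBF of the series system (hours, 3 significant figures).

2700

Series of exponential components: λ_sys = Σ λ_i
λ_sys = 0.0000239 + 0.000342 + 0.00000487 = 3.7077e-04 /h
MTBF = 1 / λ_sys = 2700 h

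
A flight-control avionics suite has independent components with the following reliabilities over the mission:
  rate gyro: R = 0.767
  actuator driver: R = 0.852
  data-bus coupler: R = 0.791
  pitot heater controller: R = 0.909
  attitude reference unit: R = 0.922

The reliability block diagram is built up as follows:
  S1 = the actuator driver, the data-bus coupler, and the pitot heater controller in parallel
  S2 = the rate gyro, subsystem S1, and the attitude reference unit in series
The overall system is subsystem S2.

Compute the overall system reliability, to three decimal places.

Parallel (actuator driver, data-bus coupler, and pitot heater controller): 1 − (1 − 0.85200)(1 − 0.79100)(1 − 0.90900) = 0.99719
Series (rate gyro, [0.99719], and attitude reference unit): 0.76700 × 0.99719 × 0.92200 = 0.705

0.705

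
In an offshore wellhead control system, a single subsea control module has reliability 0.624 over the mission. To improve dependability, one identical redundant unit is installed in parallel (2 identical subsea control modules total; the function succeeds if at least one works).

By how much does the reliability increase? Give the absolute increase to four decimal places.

0.2346

R_before = 0.624
R_after = 1 − (1 − 0.624)^2 = 0.8586
ΔR = 0.8586 − 0.624 = 0.2346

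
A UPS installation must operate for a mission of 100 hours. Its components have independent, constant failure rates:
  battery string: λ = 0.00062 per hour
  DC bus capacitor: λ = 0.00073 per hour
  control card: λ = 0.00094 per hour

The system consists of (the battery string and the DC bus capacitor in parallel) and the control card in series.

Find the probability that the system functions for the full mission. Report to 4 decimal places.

0.9064

R(battery string) = exp(−0.00062 × 100) = 0.939883
R(DC bus capacitor) = exp(−0.00073 × 100) = 0.929601
R(control card) = exp(−0.00094 × 100) = 0.910283
Parallel (battery string and DC bus capacitor): 1 − (1 − 0.939883)(1 − 0.929601) = 0.995768
Series ([0.995768] and control card): 0.995768 × 0.910283 = 0.9064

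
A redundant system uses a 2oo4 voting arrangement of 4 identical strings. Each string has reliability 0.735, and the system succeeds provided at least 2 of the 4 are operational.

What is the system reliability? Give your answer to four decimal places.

0.9404

R = Σ_{i=2}^{4} C(4,i) p^i (1−p)^{4−i} with p = 0.735
C(4,2)·0.735^2·0.265^2 = 0.227624
C(4,3)·0.735^3·0.265^1 = 0.420889
C(4,4)·0.735^4·0.265^0 = 0.291843
Sum = 0.9404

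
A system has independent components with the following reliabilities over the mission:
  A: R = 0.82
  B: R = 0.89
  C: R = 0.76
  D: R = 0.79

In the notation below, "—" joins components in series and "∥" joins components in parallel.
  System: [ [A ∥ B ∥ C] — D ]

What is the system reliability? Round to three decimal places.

0.786

Parallel (A, B, and C): 1 − (1 − 0.82000)(1 − 0.89000)(1 − 0.76000) = 0.99525
Series ([0.99525] and D): 0.99525 × 0.79000 = 0.786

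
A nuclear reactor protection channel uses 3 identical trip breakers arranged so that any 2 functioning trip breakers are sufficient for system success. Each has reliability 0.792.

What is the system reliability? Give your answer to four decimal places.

0.8882

R = Σ_{i=2}^{3} C(3,i) p^i (1−p)^{3−i} with p = 0.792
C(3,2)·0.792^2·0.208^1 = 0.391413
C(3,3)·0.792^3·0.208^0 = 0.496793
Sum = 0.8882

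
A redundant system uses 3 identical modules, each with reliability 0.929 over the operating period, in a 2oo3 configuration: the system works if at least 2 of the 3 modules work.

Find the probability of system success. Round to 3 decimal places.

0.986

R = Σ_{i=2}^{3} C(3,i) p^i (1−p)^{3−i} with p = 0.929
C(3,2)·0.929^2·0.071^1 = 0.18383
C(3,3)·0.929^3·0.071^0 = 0.80177
Sum = 0.986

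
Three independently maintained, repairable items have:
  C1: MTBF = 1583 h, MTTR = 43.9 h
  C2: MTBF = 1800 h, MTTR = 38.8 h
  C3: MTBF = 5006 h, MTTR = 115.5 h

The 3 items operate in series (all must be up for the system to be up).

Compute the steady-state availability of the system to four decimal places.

A(C1) = MTBF/(MTBF+MTTR) = 1583/(1583+43.9) = 0.973016
A(C2) = MTBF/(MTBF+MTTR) = 1800/(1800+38.8) = 0.978899
A(C3) = MTBF/(MTBF+MTTR) = 5006/(5006+115.5) = 0.977448
Series availability: 0.973016 × 0.978899 × 0.977448 = 0.9310

0.9310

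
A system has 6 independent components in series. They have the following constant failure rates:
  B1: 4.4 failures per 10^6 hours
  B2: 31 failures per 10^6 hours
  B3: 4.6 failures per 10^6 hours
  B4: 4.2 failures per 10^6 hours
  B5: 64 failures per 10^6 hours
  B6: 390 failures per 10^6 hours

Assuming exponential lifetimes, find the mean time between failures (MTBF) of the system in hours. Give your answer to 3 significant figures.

2010

Series of exponential components: λ_sys = Σ λ_i
λ_sys = 0.0000044 + 0.000031 + 0.0000046 + 0.0000042 + 0.000064 + 0.00039 = 4.9820e-04 /h
MTBF = 1 / λ_sys = 2010 h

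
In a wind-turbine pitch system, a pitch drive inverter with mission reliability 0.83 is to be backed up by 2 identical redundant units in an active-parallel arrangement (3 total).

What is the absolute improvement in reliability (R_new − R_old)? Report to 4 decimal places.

R_before = 0.83
R_after = 1 − (1 − 0.83)^3 = 0.9951
ΔR = 0.9951 − 0.83 = 0.1651

0.1651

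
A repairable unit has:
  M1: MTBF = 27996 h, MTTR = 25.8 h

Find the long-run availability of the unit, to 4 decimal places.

A(M1) = MTBF/(MTBF+MTTR) = 27996/(27996+25.8) = 0.9991

0.9991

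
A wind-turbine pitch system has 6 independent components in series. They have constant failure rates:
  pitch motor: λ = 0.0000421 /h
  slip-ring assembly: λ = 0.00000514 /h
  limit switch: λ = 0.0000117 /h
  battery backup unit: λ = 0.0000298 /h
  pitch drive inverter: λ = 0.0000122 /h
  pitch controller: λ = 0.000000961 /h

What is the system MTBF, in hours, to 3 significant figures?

9810

Series of exponential components: λ_sys = Σ λ_i
λ_sys = 0.0000421 + 0.00000514 + 0.0000117 + 0.0000298 + 0.0000122 + 0.000000961 = 1.0190e-04 /h
MTBF = 1 / λ_sys = 9810 h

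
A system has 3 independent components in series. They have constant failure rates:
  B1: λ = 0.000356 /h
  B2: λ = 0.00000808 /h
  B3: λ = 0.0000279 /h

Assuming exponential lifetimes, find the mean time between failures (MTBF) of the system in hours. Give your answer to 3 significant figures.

2550

Series of exponential components: λ_sys = Σ λ_i
λ_sys = 0.000356 + 0.00000808 + 0.0000279 = 3.9198e-04 /h
MTBF = 1 / λ_sys = 2550 h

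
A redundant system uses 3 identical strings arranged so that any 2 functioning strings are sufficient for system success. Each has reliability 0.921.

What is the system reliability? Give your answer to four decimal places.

0.9823

R = Σ_{i=2}^{3} C(3,i) p^i (1−p)^{3−i} with p = 0.921
C(3,2)·0.921^2·0.079^1 = 0.201033
C(3,3)·0.921^3·0.079^0 = 0.781230
Sum = 0.9823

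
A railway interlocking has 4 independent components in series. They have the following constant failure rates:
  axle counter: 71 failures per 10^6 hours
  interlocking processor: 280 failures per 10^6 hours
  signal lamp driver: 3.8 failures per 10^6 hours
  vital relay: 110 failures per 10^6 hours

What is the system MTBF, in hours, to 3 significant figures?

2150

Series of exponential components: λ_sys = Σ λ_i
λ_sys = 0.000071 + 0.00028 + 0.0000038 + 0.00011 = 4.6480e-04 /h
MTBF = 1 / λ_sys = 2150 h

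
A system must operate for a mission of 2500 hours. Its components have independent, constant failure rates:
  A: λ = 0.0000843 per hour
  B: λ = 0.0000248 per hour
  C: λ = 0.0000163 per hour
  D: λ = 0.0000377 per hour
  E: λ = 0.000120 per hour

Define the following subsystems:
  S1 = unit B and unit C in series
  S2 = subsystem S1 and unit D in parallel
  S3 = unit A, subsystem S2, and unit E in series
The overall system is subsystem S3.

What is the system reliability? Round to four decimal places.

R(A) = exp(−0.0000843 × 2500) = 0.809977
R(B) = exp(−0.0000248 × 2500) = 0.939883
R(C) = exp(−0.0000163 × 2500) = 0.960069
R(D) = exp(−0.0000377 × 2500) = 0.910055
R(E) = exp(−0.000120 × 2500) = 0.740818
Series (B and C): 0.939883 × 0.960069 = 0.902353
Parallel ([0.902353] and D): 1 − (1 − 0.902353)(1 − 0.910055) = 0.991217
Series (A, [0.991217], and E): 0.809977 × 0.991217 × 0.740818 = 0.5948

0.5948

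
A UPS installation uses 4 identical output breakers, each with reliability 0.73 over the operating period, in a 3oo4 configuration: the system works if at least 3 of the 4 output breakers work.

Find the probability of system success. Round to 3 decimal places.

R = Σ_{i=3}^{4} C(4,i) p^i (1−p)^{4−i} with p = 0.73
C(4,3)·0.73^3·0.27^1 = 0.42014
C(4,4)·0.73^4·0.27^0 = 0.28398
Sum = 0.704

0.704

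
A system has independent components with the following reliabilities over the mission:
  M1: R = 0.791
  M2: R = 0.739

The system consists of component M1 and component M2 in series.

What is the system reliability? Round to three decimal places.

Series (M1 and M2): 0.79100 × 0.73900 = 0.585

0.585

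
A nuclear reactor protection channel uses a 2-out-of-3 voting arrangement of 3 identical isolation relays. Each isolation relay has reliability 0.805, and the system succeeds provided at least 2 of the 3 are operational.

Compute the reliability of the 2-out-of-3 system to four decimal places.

R = Σ_{i=2}^{3} C(3,i) p^i (1−p)^{3−i} with p = 0.805
C(3,2)·0.805^2·0.195^1 = 0.379095
C(3,3)·0.805^3·0.195^0 = 0.521660
Sum = 0.9008

0.9008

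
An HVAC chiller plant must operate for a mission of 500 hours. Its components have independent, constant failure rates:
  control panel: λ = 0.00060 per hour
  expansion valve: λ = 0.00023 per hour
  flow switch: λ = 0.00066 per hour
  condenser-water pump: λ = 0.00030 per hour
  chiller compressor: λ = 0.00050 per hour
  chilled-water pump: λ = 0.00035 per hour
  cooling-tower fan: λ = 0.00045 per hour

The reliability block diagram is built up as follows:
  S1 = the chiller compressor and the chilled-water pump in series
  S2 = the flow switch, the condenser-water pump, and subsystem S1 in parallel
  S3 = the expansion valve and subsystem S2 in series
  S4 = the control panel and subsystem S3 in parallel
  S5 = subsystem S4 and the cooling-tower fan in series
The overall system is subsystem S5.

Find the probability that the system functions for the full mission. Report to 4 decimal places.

0.7735

R(control panel) = exp(−0.00060 × 500) = 0.740818
R(expansion valve) = exp(−0.00023 × 500) = 0.891366
R(flow switch) = exp(−0.00066 × 500) = 0.718924
R(condenser-water pump) = exp(−0.00030 × 500) = 0.860708
R(chiller compressor) = exp(−0.00050 × 500) = 0.778801
R(chilled-water pump) = exp(−0.00035 × 500) = 0.839457
R(cooling-tower fan) = exp(−0.00045 × 500) = 0.798516
Series (chiller compressor and chilled-water pump): 0.778801 × 0.839457 = 0.653770
Parallel (flow switch, condenser-water pump, and [0.653770]): 1 − (1 − 0.718924)(1 − 0.860708)(1 − 0.653770) = 0.986445
Series (expansion valve and [0.986445]): 0.891366 × 0.986445 = 0.879284
Parallel (control panel and [0.879284]): 1 − (1 − 0.740818)(1 − 0.879284) = 0.968713
Series ([0.968713] and cooling-tower fan): 0.968713 × 0.798516 = 0.7735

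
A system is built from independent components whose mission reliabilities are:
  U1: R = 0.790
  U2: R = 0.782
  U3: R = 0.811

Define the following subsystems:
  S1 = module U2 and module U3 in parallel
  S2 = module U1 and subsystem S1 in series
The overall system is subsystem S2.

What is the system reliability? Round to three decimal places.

0.757

Parallel (U2 and U3): 1 − (1 − 0.78200)(1 − 0.81100) = 0.95880
Series (U1 and [0.95880]): 0.79000 × 0.95880 = 0.757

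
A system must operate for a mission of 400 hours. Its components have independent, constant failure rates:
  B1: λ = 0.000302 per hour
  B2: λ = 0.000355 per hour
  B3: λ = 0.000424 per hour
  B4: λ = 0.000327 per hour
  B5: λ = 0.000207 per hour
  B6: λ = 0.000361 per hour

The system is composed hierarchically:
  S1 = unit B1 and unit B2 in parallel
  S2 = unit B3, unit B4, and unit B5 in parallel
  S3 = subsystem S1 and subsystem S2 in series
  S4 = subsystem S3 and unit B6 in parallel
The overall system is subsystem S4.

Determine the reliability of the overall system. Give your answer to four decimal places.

0.9978

R(B1) = exp(−0.000302 × 400) = 0.886211
R(B2) = exp(−0.000355 × 400) = 0.867621
R(B3) = exp(−0.000424 × 400) = 0.844002
R(B4) = exp(−0.000327 × 400) = 0.877393
R(B5) = exp(−0.000207 × 400) = 0.920535
R(B6) = exp(−0.000361 × 400) = 0.865541
Parallel (B1 and B2): 1 − (1 − 0.886211)(1 − 0.867621) = 0.984937
Parallel (B3, B4, and B5): 1 − (1 − 0.844002)(1 − 0.877393)(1 − 0.920535) = 0.998480
Series ([0.984937] and [0.998480]): 0.984937 × 0.998480 = 0.983440
Parallel ([0.983440] and B6): 1 − (1 − 0.983440)(1 − 0.865541) = 0.9978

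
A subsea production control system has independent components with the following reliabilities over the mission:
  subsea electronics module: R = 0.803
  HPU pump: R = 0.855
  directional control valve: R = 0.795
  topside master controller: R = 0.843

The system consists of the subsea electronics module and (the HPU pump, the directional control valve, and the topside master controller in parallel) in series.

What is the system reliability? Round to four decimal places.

0.7993

Parallel (HPU pump, directional control valve, and topside master controller): 1 − (1 − 0.855000)(1 − 0.795000)(1 − 0.843000) = 0.995333
Series (subsea electronics module and [0.995333]): 0.803000 × 0.995333 = 0.7993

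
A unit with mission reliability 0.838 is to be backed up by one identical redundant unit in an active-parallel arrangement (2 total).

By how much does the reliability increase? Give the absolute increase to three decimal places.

0.136

R_before = 0.838
R_after = 1 − (1 − 0.838)^2 = 0.974
ΔR = 0.974 − 0.838 = 0.136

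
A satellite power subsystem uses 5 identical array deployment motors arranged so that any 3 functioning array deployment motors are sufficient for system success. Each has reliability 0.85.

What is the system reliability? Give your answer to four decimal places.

R = Σ_{i=3}^{5} C(5,i) p^i (1−p)^{5−i} with p = 0.85
C(5,3)·0.85^3·0.15^2 = 0.138178
C(5,4)·0.85^4·0.15^1 = 0.391505
C(5,5)·0.85^5·0.15^0 = 0.443705
Sum = 0.9734

0.9734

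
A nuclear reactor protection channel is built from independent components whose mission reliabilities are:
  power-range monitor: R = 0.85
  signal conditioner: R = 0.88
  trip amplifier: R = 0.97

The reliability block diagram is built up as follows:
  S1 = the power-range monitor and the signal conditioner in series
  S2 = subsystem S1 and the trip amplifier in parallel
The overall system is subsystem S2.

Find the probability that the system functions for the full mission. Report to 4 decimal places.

0.9924

Series (power-range monitor and signal conditioner): 0.850000 × 0.880000 = 0.748000
Parallel ([0.748000] and trip amplifier): 1 − (1 − 0.748000)(1 − 0.970000) = 0.9924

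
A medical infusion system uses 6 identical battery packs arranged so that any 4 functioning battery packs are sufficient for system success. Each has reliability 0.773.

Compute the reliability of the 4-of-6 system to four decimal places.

0.8652

R = Σ_{i=4}^{6} C(6,i) p^i (1−p)^{6−i} with p = 0.773
C(6,4)·0.773^4·0.227^2 = 0.275969
C(6,5)·0.773^5·0.227^1 = 0.375902
C(6,6)·0.773^6·0.227^0 = 0.213342
Sum = 0.8652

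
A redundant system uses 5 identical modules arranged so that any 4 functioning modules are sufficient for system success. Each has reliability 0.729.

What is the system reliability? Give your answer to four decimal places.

R = Σ_{i=4}^{5} C(5,i) p^i (1−p)^{5−i} with p = 0.729
C(5,4)·0.729^4·0.271^1 = 0.382692
C(5,5)·0.729^5·0.271^0 = 0.205891
Sum = 0.5886

0.5886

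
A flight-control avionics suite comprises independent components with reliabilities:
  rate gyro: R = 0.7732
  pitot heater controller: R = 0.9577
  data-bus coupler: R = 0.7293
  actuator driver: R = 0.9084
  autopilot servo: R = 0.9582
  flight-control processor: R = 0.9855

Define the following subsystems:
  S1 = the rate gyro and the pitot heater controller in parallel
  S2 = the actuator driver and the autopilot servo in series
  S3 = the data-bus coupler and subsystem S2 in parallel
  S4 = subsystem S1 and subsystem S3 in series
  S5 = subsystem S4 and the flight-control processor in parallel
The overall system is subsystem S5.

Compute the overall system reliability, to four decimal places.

0.9994

Parallel (rate gyro and pitot heater controller): 1 − (1 − 0.773200)(1 − 0.957700) = 0.990406
Series (actuator driver and autopilot servo): 0.908400 × 0.958200 = 0.870429
Parallel (data-bus coupler and [0.870429]): 1 − (1 − 0.729300)(1 − 0.870429) = 0.964925
Series ([0.990406] and [0.964925]): 0.990406 × 0.964925 = 0.955668
Parallel ([0.955668] and flight-control processor): 1 − (1 − 0.955668)(1 − 0.985500) = 0.9994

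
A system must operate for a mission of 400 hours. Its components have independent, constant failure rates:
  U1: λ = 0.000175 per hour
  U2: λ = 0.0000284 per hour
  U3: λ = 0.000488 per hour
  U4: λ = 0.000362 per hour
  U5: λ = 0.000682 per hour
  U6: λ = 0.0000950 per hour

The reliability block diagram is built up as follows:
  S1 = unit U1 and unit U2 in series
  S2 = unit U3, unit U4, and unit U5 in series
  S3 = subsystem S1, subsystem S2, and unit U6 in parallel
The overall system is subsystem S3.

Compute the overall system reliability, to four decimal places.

0.9987

R(U1) = exp(−0.000175 × 400) = 0.932394
R(U2) = exp(−0.0000284 × 400) = 0.988704
R(U3) = exp(−0.000488 × 400) = 0.822670
R(U4) = exp(−0.000362 × 400) = 0.865195
R(U5) = exp(−0.000682 × 400) = 0.761245
R(U6) = exp(−0.0000950 × 400) = 0.962713
Series (U1 and U2): 0.932394 × 0.988704 = 0.921862
Series (U3, U4, and U5): 0.822670 × 0.865195 × 0.761245 = 0.541831
Parallel ([0.921862], [0.541831], and U6): 1 − (1 − 0.921862)(1 − 0.541831)(1 − 0.962713) = 0.9987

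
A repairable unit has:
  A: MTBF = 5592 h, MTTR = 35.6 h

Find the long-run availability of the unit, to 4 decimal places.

A(A) = MTBF/(MTBF+MTTR) = 5592/(5592+35.6) = 0.9937

0.9937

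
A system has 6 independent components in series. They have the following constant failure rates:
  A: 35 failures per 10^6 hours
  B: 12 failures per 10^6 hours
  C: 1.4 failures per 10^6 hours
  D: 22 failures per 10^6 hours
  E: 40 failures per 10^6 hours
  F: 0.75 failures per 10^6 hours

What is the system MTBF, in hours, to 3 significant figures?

9000

Series of exponential components: λ_sys = Σ λ_i
λ_sys = 0.000035 + 0.000012 + 0.0000014 + 0.000022 + 0.000040 + 0.00000075 = 1.1115e-04 /h
MTBF = 1 / λ_sys = 9000 h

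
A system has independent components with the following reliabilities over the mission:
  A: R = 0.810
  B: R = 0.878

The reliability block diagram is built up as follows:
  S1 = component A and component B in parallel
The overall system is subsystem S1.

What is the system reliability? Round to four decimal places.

0.9768

Parallel (A and B): 1 − (1 − 0.810000)(1 − 0.878000) = 0.9768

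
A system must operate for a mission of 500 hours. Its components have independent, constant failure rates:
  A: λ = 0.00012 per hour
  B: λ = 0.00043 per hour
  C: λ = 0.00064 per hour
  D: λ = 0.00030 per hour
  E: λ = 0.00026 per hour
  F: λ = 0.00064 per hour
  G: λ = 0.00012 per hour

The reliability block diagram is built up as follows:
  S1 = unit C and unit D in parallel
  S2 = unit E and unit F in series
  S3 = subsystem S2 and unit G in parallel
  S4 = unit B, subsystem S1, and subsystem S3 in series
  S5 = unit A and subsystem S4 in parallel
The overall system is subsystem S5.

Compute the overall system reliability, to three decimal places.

R(A) = exp(−0.00012 × 500) = 0.94176
R(B) = exp(−0.00043 × 500) = 0.80654
R(C) = exp(−0.00064 × 500) = 0.72615
R(D) = exp(−0.00030 × 500) = 0.86071
R(E) = exp(−0.00026 × 500) = 0.87810
R(F) = exp(−0.00064 × 500) = 0.72615
R(G) = exp(−0.00012 × 500) = 0.94176
Parallel (C and D): 1 − (1 − 0.72615)(1 − 0.86071) = 0.96186
Series (E and F): 0.87810 × 0.72615 = 0.63763
Parallel ([0.63763] and G): 1 − (1 − 0.63763)(1 − 0.94176) = 0.97890
Series (B, [0.96186], and [0.97890]): 0.80654 × 0.96186 × 0.97890 = 0.75941
Parallel (A and [0.75941]): 1 − (1 − 0.94176)(1 − 0.75941) = 0.986

0.986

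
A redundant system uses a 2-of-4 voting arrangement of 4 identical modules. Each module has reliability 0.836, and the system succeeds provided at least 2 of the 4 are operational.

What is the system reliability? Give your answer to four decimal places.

0.9845

R = Σ_{i=2}^{4} C(4,i) p^i (1−p)^{4−i} with p = 0.836
C(4,2)·0.836^2·0.164^2 = 0.112785
C(4,3)·0.836^3·0.164^1 = 0.383286
C(4,4)·0.836^4·0.164^0 = 0.488456
Sum = 0.9845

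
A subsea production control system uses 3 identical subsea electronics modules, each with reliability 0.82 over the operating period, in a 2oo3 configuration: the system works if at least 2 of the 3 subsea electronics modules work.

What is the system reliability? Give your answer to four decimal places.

R = Σ_{i=2}^{3} C(3,i) p^i (1−p)^{3−i} with p = 0.82
C(3,2)·0.82^2·0.18^1 = 0.363096
C(3,3)·0.82^3·0.18^0 = 0.551368
Sum = 0.9145

0.9145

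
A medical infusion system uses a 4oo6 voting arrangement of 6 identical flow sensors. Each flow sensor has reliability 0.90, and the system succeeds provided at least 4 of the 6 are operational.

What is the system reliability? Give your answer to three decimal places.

R = Σ_{i=4}^{6} C(6,i) p^i (1−p)^{6−i} with p = 0.90
C(6,4)·0.90^4·0.10^2 = 0.09842
C(6,5)·0.90^5·0.10^1 = 0.35429
C(6,6)·0.90^6·0.10^0 = 0.53144
Sum = 0.984

0.984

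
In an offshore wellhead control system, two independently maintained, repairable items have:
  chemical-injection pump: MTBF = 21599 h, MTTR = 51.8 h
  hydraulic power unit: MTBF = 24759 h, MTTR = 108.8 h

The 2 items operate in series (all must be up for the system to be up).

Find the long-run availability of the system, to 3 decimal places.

0.993

A(chemical-injection pump) = MTBF/(MTBF+MTTR) = 21599/(21599+51.8) = 0.997607
A(hydraulic power unit) = MTBF/(MTBF+MTTR) = 24759/(24759+108.8) = 0.995625
Series availability: 0.997607 × 0.995625 = 0.993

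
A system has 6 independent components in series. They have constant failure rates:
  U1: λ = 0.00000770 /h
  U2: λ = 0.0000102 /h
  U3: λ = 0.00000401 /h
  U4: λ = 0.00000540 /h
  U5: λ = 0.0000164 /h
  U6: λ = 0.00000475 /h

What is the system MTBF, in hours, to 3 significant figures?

Series of exponential components: λ_sys = Σ λ_i
λ_sys = 0.00000770 + 0.0000102 + 0.00000401 + 0.00000540 + 0.0000164 + 0.00000475 = 4.8460e-05 /h
MTBF = 1 / λ_sys = 20600 h

20600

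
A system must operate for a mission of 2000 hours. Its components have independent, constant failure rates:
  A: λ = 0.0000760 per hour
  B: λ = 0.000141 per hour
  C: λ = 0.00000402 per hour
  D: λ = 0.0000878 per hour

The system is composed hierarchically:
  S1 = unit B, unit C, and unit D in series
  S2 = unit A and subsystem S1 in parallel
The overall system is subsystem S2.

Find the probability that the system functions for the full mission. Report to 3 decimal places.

R(A) = exp(−0.0000760 × 2000) = 0.85899
R(B) = exp(−0.000141 × 2000) = 0.75427
R(C) = exp(−0.00000402 × 2000) = 0.99199
R(D) = exp(−0.0000878 × 2000) = 0.83895
Series (B, C, and D): 0.75427 × 0.99199 × 0.83895 = 0.62773
Parallel (A and [0.62773]): 1 − (1 − 0.85899)(1 − 0.62773) = 0.948

0.948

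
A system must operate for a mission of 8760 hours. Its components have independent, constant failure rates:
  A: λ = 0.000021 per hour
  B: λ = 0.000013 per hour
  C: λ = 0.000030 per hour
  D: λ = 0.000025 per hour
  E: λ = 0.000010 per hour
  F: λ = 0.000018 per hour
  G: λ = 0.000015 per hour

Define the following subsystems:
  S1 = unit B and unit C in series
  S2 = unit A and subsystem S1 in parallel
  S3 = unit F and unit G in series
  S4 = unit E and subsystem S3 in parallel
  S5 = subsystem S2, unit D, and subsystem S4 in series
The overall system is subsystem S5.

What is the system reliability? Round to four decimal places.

R(A) = exp(−0.000021 × 8760) = 0.831969
R(B) = exp(−0.000013 × 8760) = 0.892365
R(C) = exp(−0.000030 × 8760) = 0.768896
R(D) = exp(−0.000025 × 8760) = 0.803322
R(E) = exp(−0.000010 × 8760) = 0.916127
R(F) = exp(−0.000018 × 8760) = 0.854123
R(G) = exp(−0.000015 × 8760) = 0.876867
Series (B and C): 0.892365 × 0.768896 = 0.686136
Parallel (A and [0.686136]): 1 − (1 − 0.831969)(1 − 0.686136) = 0.947261
Series (F and G): 0.854123 × 0.876867 = 0.748952
Parallel (E and [0.748952]): 1 − (1 − 0.916127)(1 − 0.748952) = 0.978944
Series ([0.947261], D, and [0.978944]): 0.947261 × 0.803322 × 0.978944 = 0.7449

0.7449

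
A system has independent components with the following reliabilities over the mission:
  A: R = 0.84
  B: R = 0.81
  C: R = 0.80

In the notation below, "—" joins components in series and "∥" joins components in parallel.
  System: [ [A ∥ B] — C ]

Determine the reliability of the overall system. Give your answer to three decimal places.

Parallel (A and B): 1 − (1 − 0.84000)(1 − 0.81000) = 0.96960
Series ([0.96960] and C): 0.96960 × 0.80000 = 0.776

0.776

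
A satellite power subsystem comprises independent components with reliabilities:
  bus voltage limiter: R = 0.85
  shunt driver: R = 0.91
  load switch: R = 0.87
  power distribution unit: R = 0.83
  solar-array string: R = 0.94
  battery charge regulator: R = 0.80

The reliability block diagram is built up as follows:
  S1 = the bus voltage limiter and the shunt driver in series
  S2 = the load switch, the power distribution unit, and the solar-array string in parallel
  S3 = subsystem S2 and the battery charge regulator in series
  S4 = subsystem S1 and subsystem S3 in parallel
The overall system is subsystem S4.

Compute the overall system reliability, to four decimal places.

0.9545

Series (bus voltage limiter and shunt driver): 0.850000 × 0.910000 = 0.773500
Parallel (load switch, power distribution unit, and solar-array string): 1 − (1 − 0.870000)(1 − 0.830000)(1 − 0.940000) = 0.998674
Series ([0.998674] and battery charge regulator): 0.998674 × 0.800000 = 0.798939
Parallel ([0.773500] and [0.798939]): 1 − (1 − 0.773500)(1 − 0.798939) = 0.9545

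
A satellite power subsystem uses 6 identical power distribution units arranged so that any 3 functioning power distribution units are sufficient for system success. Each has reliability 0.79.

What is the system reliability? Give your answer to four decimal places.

0.9798

R = Σ_{i=3}^{6} C(6,i) p^i (1−p)^{6−i} with p = 0.79
C(6,3)·0.79^3·0.21^3 = 0.091321
C(6,4)·0.79^4·0.21^2 = 0.257655
C(6,5)·0.79^5·0.21^1 = 0.387709
C(6,6)·0.79^6·0.21^0 = 0.243087
Sum = 0.9798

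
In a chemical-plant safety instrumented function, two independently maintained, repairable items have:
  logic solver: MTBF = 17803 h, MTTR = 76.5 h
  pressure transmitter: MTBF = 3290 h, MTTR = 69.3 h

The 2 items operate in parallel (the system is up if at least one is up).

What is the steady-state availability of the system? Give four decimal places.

A(logic solver) = MTBF/(MTBF+MTTR) = 17803/(17803+76.5) = 0.995721
A(pressure transmitter) = MTBF/(MTBF+MTTR) = 3290/(3290+69.3) = 0.979371
Parallel availability: 1 − (1 − 0.995721)(1 − 0.979371) = 0.9999

0.9999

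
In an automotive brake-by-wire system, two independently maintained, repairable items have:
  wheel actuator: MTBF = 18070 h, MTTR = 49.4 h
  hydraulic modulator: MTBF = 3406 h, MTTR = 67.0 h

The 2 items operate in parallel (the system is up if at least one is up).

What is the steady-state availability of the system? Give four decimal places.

0.9999

A(wheel actuator) = MTBF/(MTBF+MTTR) = 18070/(18070+49.4) = 0.997274
A(hydraulic modulator) = MTBF/(MTBF+MTTR) = 3406/(3406+67.0) = 0.980708
Parallel availability: 1 − (1 − 0.997274)(1 − 0.980708) = 0.9999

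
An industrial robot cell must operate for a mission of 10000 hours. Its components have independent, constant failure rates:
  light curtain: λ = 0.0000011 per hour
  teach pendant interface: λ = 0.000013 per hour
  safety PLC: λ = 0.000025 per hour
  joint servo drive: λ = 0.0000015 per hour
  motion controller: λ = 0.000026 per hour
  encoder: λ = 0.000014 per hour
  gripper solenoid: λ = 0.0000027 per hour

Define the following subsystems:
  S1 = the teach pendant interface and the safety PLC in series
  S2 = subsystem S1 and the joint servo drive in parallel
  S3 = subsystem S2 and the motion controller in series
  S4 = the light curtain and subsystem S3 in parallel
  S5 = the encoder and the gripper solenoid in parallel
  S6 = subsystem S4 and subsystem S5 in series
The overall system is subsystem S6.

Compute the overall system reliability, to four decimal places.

0.9940

R(light curtain) = exp(−0.0000011 × 10000) = 0.989060
R(teach pendant interface) = exp(−0.000013 × 10000) = 0.878095
R(safety PLC) = exp(−0.000025 × 10000) = 0.778801
R(joint servo drive) = exp(−0.0000015 × 10000) = 0.985112
R(motion controller) = exp(−0.000026 × 10000) = 0.771052
R(encoder) = exp(−0.000014 × 10000) = 0.869358
R(gripper solenoid) = exp(−0.0000027 × 10000) = 0.973361
Series (teach pendant interface and safety PLC): 0.878095 × 0.778801 = 0.683861
Parallel ([0.683861] and joint servo drive): 1 − (1 − 0.683861)(1 − 0.985112) = 0.995293
Series ([0.995293] and motion controller): 0.995293 × 0.771052 = 0.767423
Parallel (light curtain and [0.767423]): 1 − (1 − 0.989060)(1 − 0.767423) = 0.997456
Parallel (encoder and gripper solenoid): 1 − (1 − 0.869358)(1 − 0.973361) = 0.996520
Series ([0.997456] and [0.996520]): 0.997456 × 0.996520 = 0.9940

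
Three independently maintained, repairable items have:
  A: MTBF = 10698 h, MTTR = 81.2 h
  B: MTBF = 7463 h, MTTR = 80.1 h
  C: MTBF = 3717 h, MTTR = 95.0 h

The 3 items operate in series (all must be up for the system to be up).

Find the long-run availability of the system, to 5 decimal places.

0.95746

A(A) = MTBF/(MTBF+MTTR) = 10698/(10698+81.2) = 0.992467
A(B) = MTBF/(MTBF+MTTR) = 7463/(7463+80.1) = 0.989381
A(C) = MTBF/(MTBF+MTTR) = 3717/(3717+95.0) = 0.975079
Series availability: 0.992467 × 0.989381 × 0.975079 = 0.95746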